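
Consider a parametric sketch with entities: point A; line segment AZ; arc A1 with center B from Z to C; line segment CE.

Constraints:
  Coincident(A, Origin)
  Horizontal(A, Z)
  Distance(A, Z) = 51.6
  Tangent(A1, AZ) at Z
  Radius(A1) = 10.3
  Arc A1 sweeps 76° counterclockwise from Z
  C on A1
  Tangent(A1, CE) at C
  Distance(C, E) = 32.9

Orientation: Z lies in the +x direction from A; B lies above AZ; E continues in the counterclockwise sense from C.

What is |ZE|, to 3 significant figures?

43.6

On A1, Z sits at bearing -90° from B; a 76° counterclockwise sweep puts C at bearing -14°, so C = B + 10.3·(cos -14°, sin -14°) = (61.6, 7.81). The tangent condition forces BC to be normal to CE, so CE runs along (−sin -14°, cos -14°); with |CE| = 32.9, E = (69.6, 39.7). Then |ZE| = |E − Z| = 43.6.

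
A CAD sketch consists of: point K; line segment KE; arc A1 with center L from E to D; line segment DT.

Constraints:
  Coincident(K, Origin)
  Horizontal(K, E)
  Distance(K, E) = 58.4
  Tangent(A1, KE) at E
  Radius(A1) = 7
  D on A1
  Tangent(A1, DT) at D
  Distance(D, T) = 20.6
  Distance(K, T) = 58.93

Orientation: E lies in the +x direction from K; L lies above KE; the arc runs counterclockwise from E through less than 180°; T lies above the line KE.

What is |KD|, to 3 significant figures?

65.0

K is at the origin; K and E share the same y with |KE| = 58.4 and E on the +x side, so E = (58.4, 0.00). The tangent condition forces LE to be normal to KE, so L = E + (0, 7) = (58.4, 7.00). Since LD ⟂ DT (tangency), |LT| = √(7.0² + 20.6²) = 21.8 regardless of where D sits on A1. So T lies on both circle(K, 58.93) and circle(L, 21.8); the above-KE intersection is T = (52.0, 27.8). D is the foot of the tangent from T: D = (64.1, 11.1).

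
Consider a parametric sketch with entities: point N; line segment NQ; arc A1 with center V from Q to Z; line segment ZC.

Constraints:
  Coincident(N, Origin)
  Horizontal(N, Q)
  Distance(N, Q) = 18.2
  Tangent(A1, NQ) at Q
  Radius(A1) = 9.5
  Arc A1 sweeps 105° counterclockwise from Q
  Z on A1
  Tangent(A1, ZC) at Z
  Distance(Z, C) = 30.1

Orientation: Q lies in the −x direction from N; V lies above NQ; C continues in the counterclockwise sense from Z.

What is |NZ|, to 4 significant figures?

14.98

N is at the origin; N and Q share the same y with |NQ| = 18.2 and Q on the −x side, so Q = (-18.20, 0.000). Tangency of A1 to NQ means the radius VQ is perpendicular to NQ, so V = Q + (0, 9.5) = (-18.20, 9.500). On A1, Q sits at bearing -90° from V; a 105° counterclockwise sweep puts Z at bearing 15°, so Z = V + 9.5·(cos 15°, sin 15°) = (-9.024, 11.96). Then |NZ| = |Z − N| = 14.98.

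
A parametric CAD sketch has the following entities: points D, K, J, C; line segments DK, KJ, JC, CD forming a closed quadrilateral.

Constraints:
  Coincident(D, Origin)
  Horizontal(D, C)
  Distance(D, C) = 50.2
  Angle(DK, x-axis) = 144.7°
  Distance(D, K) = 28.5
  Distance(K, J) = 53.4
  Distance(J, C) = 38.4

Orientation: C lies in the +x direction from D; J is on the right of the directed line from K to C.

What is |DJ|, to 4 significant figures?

25.25

D is at the origin; DC is horizontal with |DC| = 50.2 and C in +x, so C = (50.2, 0). DK runs at 144.7° with |DK| = 28.5, so K = (-23.26, 16.47). J is determined by |KJ| = 53.4 and |JC| = 38.4 together: it lies at the intersection of circle(K, 53.4) and circle(C, 38.4). With |KC| = 75.28, the foot of the radical line on KC is 46.79 from K and the perpendicular offset is √(53.4² − 46.79²) = 25.74. Taking the right-of-KC solution: J = (16.76, -18.88).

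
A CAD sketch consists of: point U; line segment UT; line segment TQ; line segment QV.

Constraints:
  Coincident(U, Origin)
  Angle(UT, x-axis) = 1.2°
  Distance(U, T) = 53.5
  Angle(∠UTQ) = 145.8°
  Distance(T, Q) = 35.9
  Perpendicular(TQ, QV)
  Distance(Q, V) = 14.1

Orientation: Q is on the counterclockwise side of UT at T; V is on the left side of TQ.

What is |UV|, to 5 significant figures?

81.725

U is at the origin; UT runs at 1.2° with length 53.5, so T = 53.5·(cos 1.2°, sin 1.2°) = (53.488, 1.1204). ∠UTQ = 145.8°, so TQ runs at 1.2° + (180° − 145.8°) = 35.400° from the x-axis; with |TQ| = 35.9, Q = T + 35.9·(cos 35.400°, sin 35.400°) = (82.751, 21.917). The perpendicularity gives QV at right angles to TQ; with |QV| = 14.1 on the left of TQ, V = Q + 14.1·(-0.57928, 0.81513) = (74.583, 33.410). Then |UV| = |V − U| = 81.725.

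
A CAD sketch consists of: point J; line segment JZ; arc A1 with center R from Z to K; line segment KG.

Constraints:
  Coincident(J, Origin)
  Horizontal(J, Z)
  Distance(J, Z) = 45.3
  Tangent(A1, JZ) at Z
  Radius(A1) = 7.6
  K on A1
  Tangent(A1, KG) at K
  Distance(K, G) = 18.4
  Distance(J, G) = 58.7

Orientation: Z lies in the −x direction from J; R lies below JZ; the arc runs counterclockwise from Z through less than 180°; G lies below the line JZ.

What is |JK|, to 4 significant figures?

53.46

J is at the origin; JZ is horizontal with |JZ| = 45.3 and Z on the −x side, so Z = (-45.30, 0.000). Tangency of A1 to JZ means the radius RZ is perpendicular to JZ, so R = Z + (0, -7.6) = (-45.30, -7.600). Since RK ⟂ KG (tangency), |RG| = √(7.6² + 18.4²) = 19.91 regardless of where K sits on A1. So G lies on both circle(J, 58.7) and circle(R, 19.91); the below-JZ intersection is G = (-52.56, -26.14). K is the foot of the tangent from G: K = (-52.90, -7.740).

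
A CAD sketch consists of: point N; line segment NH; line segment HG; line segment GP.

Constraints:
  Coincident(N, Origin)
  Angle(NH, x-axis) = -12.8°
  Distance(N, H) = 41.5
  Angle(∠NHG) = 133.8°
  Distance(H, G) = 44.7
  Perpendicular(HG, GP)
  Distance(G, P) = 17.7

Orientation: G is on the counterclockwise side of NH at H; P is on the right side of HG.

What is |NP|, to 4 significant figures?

87.53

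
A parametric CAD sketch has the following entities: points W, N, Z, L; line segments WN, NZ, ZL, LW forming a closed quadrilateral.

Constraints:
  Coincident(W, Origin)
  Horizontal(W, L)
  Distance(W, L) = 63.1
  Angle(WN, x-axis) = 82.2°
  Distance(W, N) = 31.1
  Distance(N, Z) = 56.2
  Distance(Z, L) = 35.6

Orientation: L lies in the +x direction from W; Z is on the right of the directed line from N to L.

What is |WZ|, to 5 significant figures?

36.919

W is at the origin; WL is horizontal with |WL| = 63.1 and L in +x, so L = (63.1, 0). WN runs at 82.2° with |WN| = 31.1, so N = (4.2208, 30.812). Z is determined by |NZ| = 56.2 and |ZL| = 35.6 together: it lies at the intersection of circle(N, 56.2) and circle(L, 35.6). With |NL| = 66.454, the foot of the radical line on NL is 47.456 from N and the perpendicular offset is √(56.2² − 47.456²) = 30.107. Taking the right-of-NL solution: Z = (32.308, -17.866).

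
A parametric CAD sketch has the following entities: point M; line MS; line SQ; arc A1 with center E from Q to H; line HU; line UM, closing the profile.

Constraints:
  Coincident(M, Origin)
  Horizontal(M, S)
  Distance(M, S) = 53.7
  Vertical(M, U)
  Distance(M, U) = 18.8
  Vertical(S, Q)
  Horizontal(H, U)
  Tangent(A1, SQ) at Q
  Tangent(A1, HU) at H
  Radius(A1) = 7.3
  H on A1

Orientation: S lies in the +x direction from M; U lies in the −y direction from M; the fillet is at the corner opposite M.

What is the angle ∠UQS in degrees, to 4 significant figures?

97.74°

The virtual corner opposite M is at (53.70, -18.80). The tangent condition forces EQ to be normal to SQ and the tangent condition forces EH to be normal to HU, with radius 7.3, so the center E sits 7.3 in from both sides at E = (46.40, -11.50). That places the tangent points at Q = (53.70, -11.50) on SQ and H = (46.40, -18.80) on HU. Then cos ∠UQS = QU·QS / (|QU||QS|), giving 97.74°.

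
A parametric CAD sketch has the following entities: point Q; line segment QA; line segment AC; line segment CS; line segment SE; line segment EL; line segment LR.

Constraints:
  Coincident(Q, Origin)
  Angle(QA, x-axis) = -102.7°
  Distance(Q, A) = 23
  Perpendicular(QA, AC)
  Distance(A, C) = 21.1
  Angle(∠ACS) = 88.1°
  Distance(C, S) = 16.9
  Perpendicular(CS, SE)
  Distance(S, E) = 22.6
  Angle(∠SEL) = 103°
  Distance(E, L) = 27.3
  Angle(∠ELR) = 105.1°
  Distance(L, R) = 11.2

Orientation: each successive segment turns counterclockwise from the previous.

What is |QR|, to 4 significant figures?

38.69

Q is at the origin; QA runs at -102.7° with length 23.0, so A = (-5.056, -22.44). QA ⟂ AC, so AC runs at -12.70°; with |AC| = 21.1, C = (15.53, -27.08). ∠ACS = 88.1° gives CS at 79.20° from the x-axis; with |CS| = 16.9, S = (18.69, -10.48). CS is perpendicular to SE, so SE runs at 169.2°; with |SE| = 22.6, E = (-3.506, -6.241). ∠SEL = 103.0° gives EL at -113.8° from the x-axis; with |EL| = 27.3, L = (-14.52, -31.22). ∠ELR = 105.1° gives LR at -38.90° from the x-axis; with |LR| = 11.2, R = (-5.806, -38.25). Then |QR| = |R − Q| = 38.69.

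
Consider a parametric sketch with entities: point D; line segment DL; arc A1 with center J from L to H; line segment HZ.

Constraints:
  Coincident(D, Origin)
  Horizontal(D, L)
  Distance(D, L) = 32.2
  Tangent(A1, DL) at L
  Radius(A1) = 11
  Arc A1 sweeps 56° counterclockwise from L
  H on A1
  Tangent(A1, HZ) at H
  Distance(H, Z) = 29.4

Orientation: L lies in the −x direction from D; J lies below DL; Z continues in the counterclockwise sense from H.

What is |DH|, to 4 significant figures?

41.60

D is at the origin; D and L share the same y with |DL| = 32.2 and L on the −x side, so L = (-32.20, 0.000). The tangent condition forces JL to be normal to DL, so J = L + (0, -11) = (-32.20, -11.00). On A1, L sits at bearing 90° from J; a 56° counterclockwise sweep puts H at bearing 146°, so H = J + 11.0·(cos 146°, sin 146°) = (-41.32, -4.849). Then |DH| = |H − D| = 41.60.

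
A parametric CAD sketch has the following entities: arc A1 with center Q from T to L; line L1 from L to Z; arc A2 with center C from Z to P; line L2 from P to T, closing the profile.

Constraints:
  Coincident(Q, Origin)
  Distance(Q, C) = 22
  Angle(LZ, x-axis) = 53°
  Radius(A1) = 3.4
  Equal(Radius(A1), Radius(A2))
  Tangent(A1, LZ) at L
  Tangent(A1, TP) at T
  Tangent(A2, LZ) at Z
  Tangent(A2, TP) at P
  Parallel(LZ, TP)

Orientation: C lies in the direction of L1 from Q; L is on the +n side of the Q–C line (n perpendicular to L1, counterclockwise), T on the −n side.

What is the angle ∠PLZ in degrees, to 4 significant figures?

17.18°

Tangency of A1 to both parallel lines with radius 3.4 puts L and T at Q ± 3.4·n: L = (-2.715, 2.046), T = (2.715, -2.046). Equal radii place Z and P the same way about C: Z = C + 3.4·n = (10.52, 19.62), P = C − 3.4·n = (15.96, 15.52). Then cos ∠PLZ = LP·LZ / (|LP||LZ|), giving 17.18°.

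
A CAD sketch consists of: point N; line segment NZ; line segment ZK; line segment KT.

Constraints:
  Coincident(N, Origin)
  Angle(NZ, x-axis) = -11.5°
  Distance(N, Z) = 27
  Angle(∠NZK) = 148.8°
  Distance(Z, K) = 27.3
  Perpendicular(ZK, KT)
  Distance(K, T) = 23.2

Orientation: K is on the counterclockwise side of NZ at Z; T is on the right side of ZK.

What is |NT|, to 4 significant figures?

62.63

N is at the origin; NZ runs at -11.5° with length 27.0, so Z = 27.0·(cos -11.5°, sin -11.5°) = (26.46, -5.383). ∠NZK = 148.8°, so ZK runs at -11.5° + (180° − 148.8°) = 19.70° from the x-axis; with |ZK| = 27.3, K = Z + 27.3·(cos 19.70°, sin 19.70°) = (52.16, 3.820). ZK ⟂ KT; with |KT| = 23.2 on the right of ZK, T = K + 23.2·(0.3371, -0.9415) = (59.98, -18.02). Then |NT| = |T − N| = 62.63.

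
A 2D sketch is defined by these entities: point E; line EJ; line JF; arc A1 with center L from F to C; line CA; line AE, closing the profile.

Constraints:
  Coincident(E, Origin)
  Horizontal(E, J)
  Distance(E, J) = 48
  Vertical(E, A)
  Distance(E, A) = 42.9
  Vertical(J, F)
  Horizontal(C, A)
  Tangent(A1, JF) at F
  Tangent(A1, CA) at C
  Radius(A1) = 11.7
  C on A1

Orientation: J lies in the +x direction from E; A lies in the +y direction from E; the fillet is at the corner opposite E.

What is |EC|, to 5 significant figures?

56.197

E is at the origin; EJ is horizontal with |EJ| = 48.0 and J on the +x side, so J = (48.000, 0.0000). E and A share the same x with |EA| = 42.9 and A on the +y side, so A = (0.0000, 42.900). The virtual corner opposite E is at (48.000, 42.900). The tangent condition forces LF to be normal to JF and since A1 is tangent to CA there, LC ⟂ CA, with radius 11.7, so the center L sits 11.7 in from both sides at L = (36.300, 31.200). That places the tangent points at F = (48.000, 31.200) on JF and C = (36.300, 42.900) on CA. Then |EC| = |C − E| = 56.197.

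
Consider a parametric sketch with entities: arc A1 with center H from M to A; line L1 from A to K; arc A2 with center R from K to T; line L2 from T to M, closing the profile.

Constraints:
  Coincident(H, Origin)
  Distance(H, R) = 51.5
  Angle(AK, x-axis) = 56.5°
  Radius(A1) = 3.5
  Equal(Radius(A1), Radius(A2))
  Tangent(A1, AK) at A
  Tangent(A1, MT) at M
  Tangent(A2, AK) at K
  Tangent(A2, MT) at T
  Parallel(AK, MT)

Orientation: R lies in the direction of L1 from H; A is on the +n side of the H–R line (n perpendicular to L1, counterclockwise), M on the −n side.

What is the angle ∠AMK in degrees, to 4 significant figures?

82.26°

The slot axis is L1's direction at 56.5°, so u = (cos 56.5°, sin 56.5°) = (0.5519, 0.8339) and n = (−sin 56.5°, cos 56.5°) = (-0.8339, 0.5519). H is at the origin and R lies 51.5 along u from H, so R = 51.5·u = (28.42, 42.95). Tangency of A1 to both parallel lines with radius 3.5 puts A and M at H ± 3.5·n: A = (-2.919, 1.932), M = (2.919, -1.932). Equal radii place K and T the same way about R: K = R + 3.5·n = (25.51, 44.88), T = R − 3.5·n = (31.34, 41.01). Then cos ∠AMK = MA·MK / (|MA||MK|), giving 82.26°.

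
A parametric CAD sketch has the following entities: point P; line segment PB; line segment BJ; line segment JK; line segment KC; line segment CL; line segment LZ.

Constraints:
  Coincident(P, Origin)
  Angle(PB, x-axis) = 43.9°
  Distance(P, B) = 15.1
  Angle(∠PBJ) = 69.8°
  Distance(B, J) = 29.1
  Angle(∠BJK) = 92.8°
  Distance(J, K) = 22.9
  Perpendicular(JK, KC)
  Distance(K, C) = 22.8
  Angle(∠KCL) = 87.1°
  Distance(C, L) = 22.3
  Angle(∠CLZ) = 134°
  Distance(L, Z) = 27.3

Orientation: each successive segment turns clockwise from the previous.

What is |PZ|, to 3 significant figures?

38.3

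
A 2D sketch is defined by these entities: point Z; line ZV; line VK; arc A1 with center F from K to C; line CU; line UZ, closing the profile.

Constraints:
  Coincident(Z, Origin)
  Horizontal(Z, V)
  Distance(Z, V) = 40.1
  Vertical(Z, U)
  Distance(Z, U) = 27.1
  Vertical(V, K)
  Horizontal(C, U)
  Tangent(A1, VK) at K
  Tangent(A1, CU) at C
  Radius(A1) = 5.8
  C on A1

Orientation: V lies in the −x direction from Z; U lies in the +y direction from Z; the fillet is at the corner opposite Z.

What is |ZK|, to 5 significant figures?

45.406

Z is at the origin; Z and V share the same y with |ZV| = 40.1 and V on the −x side, so V = (-40.100, 0.0000). ZU is vertical with |ZU| = 27.1 and U on the +y side, so U = (0.0000, 27.100). The virtual corner opposite Z is at (-40.100, 27.100). Tangency of A1 to VK means the radius FK is perpendicular to VK and A1 meets CU tangentially, so FC is at right angles to CU, with radius 5.8, so the center F sits 5.8 in from both sides at F = (-34.300, 21.300). That places the tangent points at K = (-40.100, 21.300) on VK and C = (-34.300, 27.100) on CU. Then |ZK| = |K − Z| = 45.406.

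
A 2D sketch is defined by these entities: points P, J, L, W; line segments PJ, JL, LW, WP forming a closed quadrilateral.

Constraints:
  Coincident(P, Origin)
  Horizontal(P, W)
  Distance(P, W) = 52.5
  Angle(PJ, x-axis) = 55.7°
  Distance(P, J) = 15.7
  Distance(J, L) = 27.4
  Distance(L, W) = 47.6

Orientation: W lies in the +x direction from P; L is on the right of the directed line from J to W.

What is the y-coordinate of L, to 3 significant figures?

-14.4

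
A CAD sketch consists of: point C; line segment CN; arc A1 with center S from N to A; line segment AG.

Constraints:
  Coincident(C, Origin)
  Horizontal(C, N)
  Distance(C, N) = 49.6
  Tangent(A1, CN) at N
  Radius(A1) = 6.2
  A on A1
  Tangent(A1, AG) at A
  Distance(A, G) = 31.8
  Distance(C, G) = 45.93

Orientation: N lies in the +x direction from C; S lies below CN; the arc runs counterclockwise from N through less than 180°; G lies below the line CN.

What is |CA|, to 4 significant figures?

44.04

C is at the origin; C and N share the same y with |CN| = 49.6 and N on the +x side, so N = (49.60, 0.000). Since A1 is tangent to CN there, SN ⟂ CN, so S = N + (0, -6.2) = (49.60, -6.200). Since SA ⟂ AG (tangency), |SG| = √(6.2² + 31.8²) = 32.40 regardless of where A sits on A1. So G lies on both circle(C, 45.93) and circle(S, 32.40); the below-CN intersection is G = (31.72, -33.22). A is the foot of the tangent from G: A = (43.87, -3.831).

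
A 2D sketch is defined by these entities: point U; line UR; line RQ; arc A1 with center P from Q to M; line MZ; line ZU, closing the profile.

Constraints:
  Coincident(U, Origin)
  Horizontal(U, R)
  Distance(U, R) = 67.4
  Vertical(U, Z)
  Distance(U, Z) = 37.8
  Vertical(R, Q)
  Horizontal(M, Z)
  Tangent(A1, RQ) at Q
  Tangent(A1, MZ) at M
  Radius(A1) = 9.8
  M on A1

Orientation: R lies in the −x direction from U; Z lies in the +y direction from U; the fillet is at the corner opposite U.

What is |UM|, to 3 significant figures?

68.9

U is at the origin; UR is horizontal with |UR| = 67.4 and R on the −x side, so R = (-67.4, 0.00). UZ is vertical with |UZ| = 37.8 and Z on the +y side, so Z = (0.00, 37.8). The virtual corner opposite U is at (-67.4, 37.8). Tangency of A1 to RQ means the radius PQ is perpendicular to RQ and the tangent condition forces PM to be normal to MZ, with radius 9.8, so the center P sits 9.8 in from both sides at P = (-57.6, 28.0). That places the tangent points at Q = (-67.4, 28.0) on RQ and M = (-57.6, 37.8) on MZ. Then |UM| = |M − U| = 68.9.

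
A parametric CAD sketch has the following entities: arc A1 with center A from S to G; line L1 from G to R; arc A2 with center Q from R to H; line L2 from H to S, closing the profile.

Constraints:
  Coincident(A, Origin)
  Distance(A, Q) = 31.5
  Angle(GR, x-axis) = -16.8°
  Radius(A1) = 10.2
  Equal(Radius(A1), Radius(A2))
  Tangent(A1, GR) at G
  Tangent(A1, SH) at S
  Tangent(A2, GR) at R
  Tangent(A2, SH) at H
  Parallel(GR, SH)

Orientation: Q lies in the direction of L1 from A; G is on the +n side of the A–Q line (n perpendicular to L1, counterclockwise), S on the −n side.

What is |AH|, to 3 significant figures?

33.1

The slot axis is L1's direction at -16.8°, so u = (cos -16.8°, sin -16.8°) = (0.957, -0.289) and n = (−sin -16.8°, cos -16.8°) = (0.289, 0.957). A is at the origin and Q lies 31.5 along u from A, so Q = 31.5·u = (30.2, -9.10). Tangency of A1 to both parallel lines with radius 10.2 puts G and S at A ± 10.2·n: G = (2.95, 9.76), S = (-2.95, -9.76). Equal radii place R and H the same way about Q: R = Q + 10.2·n = (33.1, 0.660), H = Q − 10.2·n = (27.2, -18.9). Then |AH| = |H − A| = 33.1.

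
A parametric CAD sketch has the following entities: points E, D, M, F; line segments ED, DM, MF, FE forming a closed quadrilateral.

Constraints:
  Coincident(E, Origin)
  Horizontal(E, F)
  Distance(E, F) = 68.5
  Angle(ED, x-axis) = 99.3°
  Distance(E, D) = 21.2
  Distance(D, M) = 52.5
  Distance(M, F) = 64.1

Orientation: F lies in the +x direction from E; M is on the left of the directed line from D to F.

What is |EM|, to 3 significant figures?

66.1

Checks: |DM| = 52.50 ✓; |MF| = 64.10 ✓.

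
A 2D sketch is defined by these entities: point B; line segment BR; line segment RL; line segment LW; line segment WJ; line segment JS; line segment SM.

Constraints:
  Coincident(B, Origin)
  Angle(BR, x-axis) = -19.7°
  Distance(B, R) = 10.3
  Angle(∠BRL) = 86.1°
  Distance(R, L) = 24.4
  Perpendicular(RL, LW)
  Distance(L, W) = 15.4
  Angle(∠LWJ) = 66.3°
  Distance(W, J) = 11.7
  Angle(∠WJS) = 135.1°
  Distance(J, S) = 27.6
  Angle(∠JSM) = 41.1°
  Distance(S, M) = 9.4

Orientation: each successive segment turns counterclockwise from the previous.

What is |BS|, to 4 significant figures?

25.44

B is at the origin; BR runs at -19.7° with length 10.3, so R = (9.697, -3.472). ∠BRL = 86.1° gives RL at 74.20° from the x-axis; with |RL| = 24.4, L = (16.34, 20.01). RL is perpendicular to LW, so LW runs at 164.2°; with |LW| = 15.4, W = (1.523, 24.20). ∠LWJ = 66.3° gives WJ at -82.10° from the x-axis; with |WJ| = 11.7, J = (3.131, 12.61). ∠WJS = 135.1° gives JS at -37.20° from the x-axis; with |JS| = 27.6, S = (25.11, -4.077). Then |BS| = |S − B| = 25.44.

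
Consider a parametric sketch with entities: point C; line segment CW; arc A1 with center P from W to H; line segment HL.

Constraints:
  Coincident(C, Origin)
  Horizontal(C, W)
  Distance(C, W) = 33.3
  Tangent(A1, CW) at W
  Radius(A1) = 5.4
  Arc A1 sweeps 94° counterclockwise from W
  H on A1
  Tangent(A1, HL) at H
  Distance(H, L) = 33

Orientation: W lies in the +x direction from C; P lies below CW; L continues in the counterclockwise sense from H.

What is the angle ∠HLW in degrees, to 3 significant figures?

8.56°

C is at the origin; C and W share the same y with |CW| = 33.3 and W on the +x side, so W = (33.3, 0.00). A1 meets CW tangentially, so PW is at right angles to CW, so P = W + (0, -5.4) = (33.3, -5.40). On A1, W sits at bearing 90° from P; a 94° counterclockwise sweep puts H at bearing 184°, so H = P + 5.4·(cos 184°, sin 184°) = (27.9, -5.78). The tangent condition forces PH to be normal to HL, so HL runs along (−sin 184°, cos 184°); with |HL| = 33.0, L = (30.2, -38.7). Then cos ∠HLW = LH·LW / (|LH||LW|), giving 8.56°.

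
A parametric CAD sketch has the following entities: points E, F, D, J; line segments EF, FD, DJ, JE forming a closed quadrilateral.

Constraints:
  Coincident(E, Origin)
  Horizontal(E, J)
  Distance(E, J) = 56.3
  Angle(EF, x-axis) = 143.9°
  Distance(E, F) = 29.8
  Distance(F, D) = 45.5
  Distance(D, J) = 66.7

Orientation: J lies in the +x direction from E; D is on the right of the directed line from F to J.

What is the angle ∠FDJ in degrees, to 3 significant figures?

92.4°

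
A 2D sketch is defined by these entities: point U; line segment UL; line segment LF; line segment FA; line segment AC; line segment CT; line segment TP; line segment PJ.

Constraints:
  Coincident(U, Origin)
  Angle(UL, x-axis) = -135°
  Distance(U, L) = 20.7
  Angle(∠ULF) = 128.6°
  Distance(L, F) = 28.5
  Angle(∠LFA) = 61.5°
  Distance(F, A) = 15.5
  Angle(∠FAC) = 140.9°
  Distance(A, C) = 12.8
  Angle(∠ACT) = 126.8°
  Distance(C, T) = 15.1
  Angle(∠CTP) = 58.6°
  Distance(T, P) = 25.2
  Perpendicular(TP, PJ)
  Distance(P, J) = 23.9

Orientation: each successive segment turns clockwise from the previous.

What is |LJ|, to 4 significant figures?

35.92

∠CTP = 58.6° gives TP at -158.6° from the x-axis; with |TP| = 25.2, P = (-33.22, -13.54). TP ⟂ PJ, so PJ runs at 111.4°; with |PJ| = 23.9, J = (-41.94, 8.708). Then |LJ| = |J − L| = 35.92.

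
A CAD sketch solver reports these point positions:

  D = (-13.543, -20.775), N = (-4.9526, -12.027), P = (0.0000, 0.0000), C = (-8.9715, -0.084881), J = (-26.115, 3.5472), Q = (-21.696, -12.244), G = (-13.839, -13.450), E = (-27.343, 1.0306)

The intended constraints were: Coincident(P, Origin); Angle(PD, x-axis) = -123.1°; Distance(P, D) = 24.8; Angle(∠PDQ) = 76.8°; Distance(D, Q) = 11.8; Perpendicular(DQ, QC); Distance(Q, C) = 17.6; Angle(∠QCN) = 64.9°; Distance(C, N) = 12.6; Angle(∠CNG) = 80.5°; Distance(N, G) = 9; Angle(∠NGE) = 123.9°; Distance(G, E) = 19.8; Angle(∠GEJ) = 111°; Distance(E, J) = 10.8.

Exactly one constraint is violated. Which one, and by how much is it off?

Distance(E, J) = 10.8 — off by 8.00.

P = (0.00, 0.00) ✓; PD at -123.1° ✓; |PD| = 24.80 ✓; ∠PDQ = 76.80° ✓; |DQ| = 11.80 ✓; ∠(DQ, QC) = 90.00° ✓; |QC| = 17.60 ✓; ∠QCN = 64.90° ✓; |CN| = 12.60 ✓; ∠CNG = 80.50° ✓; |NG| = 9.000 ✓; ∠NGE = 123.9° ✓; |GE| = 19.80 ✓; ∠GEJ = 111.0° ✓; |EJ| = 2.800 ✗.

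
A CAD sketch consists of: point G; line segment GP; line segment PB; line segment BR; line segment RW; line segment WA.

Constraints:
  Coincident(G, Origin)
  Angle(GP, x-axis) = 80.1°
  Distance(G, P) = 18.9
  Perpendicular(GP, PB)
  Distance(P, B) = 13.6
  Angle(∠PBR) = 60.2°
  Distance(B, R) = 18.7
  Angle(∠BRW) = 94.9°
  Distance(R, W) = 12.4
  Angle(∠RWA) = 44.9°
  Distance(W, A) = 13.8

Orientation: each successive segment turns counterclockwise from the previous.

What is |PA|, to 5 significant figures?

8.7089

G is at the origin; GP runs at 80.1° with length 18.9, so P = (3.2495, 18.619). The perpendicularity gives PB at right angles to GP, so PB runs at 170.10°; with |PB| = 13.6, B = (-10.148, 20.957). ∠PBR = 60.2° gives BR at -70.100° from the x-axis; with |BR| = 18.7, R = (-3.7829, 3.3734). ∠BRW = 94.9° gives RW at 15.000° from the x-axis; with |RW| = 12.4, W = (8.1946, 6.5828). ∠RWA = 44.9° gives WA at 150.10° from the x-axis; with |WA| = 13.8, A = (-3.7686, 13.462). Then |PA| = |A − P| = 8.7089.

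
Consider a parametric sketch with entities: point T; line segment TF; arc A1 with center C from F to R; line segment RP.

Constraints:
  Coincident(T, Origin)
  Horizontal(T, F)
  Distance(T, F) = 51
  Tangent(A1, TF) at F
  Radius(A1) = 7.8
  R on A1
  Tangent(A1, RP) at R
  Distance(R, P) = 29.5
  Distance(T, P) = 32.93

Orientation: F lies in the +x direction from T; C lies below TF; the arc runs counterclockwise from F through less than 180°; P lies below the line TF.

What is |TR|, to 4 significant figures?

45.70

T is at the origin; TF is horizontal with |TF| = 51.0 and F on the +x side, so F = (51.00, 0.000). Since A1 is tangent to TF there, CF ⟂ TF, so C = F + (0, -7.8) = (51.00, -7.800). Since CR ⟂ RP (tangency), |CP| = √(7.8² + 29.5²) = 30.51 regardless of where R sits on A1. So P lies on both circle(T, 32.93) and circle(C, 30.51); the below-TF intersection is P = (24.18, -22.35). R is the foot of the tangent from P: R = (45.65, -2.123).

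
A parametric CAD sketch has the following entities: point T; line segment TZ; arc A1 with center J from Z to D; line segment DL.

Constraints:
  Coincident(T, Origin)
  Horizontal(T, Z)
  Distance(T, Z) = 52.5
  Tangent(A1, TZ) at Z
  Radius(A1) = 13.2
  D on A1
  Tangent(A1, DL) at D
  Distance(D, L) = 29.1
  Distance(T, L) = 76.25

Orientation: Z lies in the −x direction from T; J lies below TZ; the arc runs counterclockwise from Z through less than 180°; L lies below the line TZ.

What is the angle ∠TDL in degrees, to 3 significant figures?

96.6°

Checks: |TZ| = 52.50 ✓; |JD| = 13.20 ✓; ∠(JD, DL) = 90.00° ✓; |DL| = 29.10 ✓; |TL| = 76.25 ✓.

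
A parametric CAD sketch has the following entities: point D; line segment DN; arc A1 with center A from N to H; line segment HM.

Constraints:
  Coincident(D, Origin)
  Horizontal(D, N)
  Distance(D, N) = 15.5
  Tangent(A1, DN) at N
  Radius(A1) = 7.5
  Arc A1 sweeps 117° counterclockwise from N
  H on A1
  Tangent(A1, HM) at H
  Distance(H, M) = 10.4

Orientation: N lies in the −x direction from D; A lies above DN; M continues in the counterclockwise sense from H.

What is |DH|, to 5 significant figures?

14.024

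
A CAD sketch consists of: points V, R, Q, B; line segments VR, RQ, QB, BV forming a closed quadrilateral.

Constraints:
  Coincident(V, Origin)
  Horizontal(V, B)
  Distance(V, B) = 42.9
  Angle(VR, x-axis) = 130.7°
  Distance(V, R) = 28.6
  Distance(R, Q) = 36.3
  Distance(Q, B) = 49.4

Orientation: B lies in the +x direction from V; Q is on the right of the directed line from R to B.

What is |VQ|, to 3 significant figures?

13.0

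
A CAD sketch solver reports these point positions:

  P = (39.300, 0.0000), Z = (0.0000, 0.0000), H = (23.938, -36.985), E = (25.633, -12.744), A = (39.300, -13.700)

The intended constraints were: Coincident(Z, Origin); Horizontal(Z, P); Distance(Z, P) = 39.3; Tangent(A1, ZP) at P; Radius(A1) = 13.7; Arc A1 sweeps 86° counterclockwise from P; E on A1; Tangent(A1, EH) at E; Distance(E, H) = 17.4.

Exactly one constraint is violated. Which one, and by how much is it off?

Distance(E, H) = 17.4 — off by 6.90.

Z = (0.00, 0.00) ✓; Z.y = 0.00, P.y = 0.00 ✓; |ZP| = 39.30 ✓; ∠(AP, PZ) = 90.00° ✓; |AP| = 13.70 ✓; bearing(A→E) − bearing(A→P) = 86.00° ✓; |AE| = 13.70 ✓; ∠(AE, EH) = 90.00° ✓; |EH| = 24.30 ✗.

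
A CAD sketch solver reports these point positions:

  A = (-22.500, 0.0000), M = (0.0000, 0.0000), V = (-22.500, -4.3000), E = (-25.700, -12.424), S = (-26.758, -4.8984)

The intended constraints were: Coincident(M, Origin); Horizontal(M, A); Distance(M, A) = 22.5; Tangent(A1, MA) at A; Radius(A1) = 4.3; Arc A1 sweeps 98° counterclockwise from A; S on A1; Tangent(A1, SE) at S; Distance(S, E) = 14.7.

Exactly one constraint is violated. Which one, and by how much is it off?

Distance(S, E) = 14.7 — off by 7.10.

M = (0.00, 0.00) ✓; M.y = 0.00, A.y = 0.00 ✓; |MA| = 22.50 ✓; ∠(VA, AM) = 90.00° ✓; |VA| = 4.300 ✓; bearing(V→S) − bearing(V→A) = 98.00° ✓; |VS| = 4.300 ✓; ∠(VS, SE) = 90.00° ✓; |SE| = 7.600 ✗.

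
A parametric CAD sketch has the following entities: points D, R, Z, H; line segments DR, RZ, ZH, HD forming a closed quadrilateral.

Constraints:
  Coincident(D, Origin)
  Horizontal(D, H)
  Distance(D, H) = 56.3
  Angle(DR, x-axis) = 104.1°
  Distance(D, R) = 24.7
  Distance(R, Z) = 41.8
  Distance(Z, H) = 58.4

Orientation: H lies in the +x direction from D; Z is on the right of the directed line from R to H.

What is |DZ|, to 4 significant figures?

17.34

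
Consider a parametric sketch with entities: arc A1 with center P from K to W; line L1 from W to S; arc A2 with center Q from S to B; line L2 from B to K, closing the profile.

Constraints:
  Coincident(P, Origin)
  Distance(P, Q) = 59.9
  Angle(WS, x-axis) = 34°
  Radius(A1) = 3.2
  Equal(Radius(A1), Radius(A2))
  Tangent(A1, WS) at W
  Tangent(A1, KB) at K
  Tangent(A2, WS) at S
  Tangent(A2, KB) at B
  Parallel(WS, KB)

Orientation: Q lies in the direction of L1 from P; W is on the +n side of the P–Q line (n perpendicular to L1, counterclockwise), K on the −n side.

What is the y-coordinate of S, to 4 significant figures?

36.15

Tangency of A1 to both parallel lines with radius 3.2 puts W and K at P ± 3.2·n: W = (-1.789, 2.653), K = (1.789, -2.653). Equal radii place S and B the same way about Q: S = Q + 3.2·n = (47.87, 36.15), B = Q − 3.2·n = (51.45, 30.84). So S.y = 36.15.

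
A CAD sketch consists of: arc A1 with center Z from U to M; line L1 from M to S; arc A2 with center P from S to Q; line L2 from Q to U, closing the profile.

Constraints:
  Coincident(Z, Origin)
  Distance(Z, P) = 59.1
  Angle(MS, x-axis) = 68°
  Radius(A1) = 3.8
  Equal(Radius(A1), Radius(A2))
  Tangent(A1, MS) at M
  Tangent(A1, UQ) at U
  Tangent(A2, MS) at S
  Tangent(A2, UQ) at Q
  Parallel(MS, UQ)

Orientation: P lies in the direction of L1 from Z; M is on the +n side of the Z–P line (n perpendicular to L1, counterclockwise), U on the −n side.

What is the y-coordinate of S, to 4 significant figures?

56.22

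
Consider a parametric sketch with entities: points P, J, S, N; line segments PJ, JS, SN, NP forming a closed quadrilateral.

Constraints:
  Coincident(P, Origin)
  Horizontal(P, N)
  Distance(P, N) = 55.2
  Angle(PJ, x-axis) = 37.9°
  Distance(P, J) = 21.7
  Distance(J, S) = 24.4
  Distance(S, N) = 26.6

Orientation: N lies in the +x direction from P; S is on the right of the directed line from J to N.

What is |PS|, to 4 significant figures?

30.65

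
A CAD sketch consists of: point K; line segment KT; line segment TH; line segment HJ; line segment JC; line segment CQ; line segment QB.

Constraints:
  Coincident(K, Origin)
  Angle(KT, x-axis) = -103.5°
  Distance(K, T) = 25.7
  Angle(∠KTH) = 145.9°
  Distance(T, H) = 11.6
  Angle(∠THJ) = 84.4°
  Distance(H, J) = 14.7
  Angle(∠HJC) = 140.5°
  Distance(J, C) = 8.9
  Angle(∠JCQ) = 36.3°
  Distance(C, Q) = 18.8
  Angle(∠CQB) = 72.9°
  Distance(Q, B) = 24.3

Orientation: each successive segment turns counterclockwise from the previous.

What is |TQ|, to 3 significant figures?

7.13

K is at the origin; KT runs at -103.5° with length 25.7, so T = (-6.00, -25.0). ∠KTH = 145.9° gives TH at -69.4° from the x-axis; with |TH| = 11.6, H = (-1.92, -35.8). ∠THJ = 84.4° gives HJ at 26.2° from the x-axis; with |HJ| = 14.7, J = (11.3, -29.4). ∠HJC = 140.5° gives JC at 65.7° from the x-axis; with |JC| = 8.9, C = (14.9, -21.2). ∠JCQ = 36.3° gives CQ at -151° from the x-axis; with |CQ| = 18.8, Q = (-1.44, -30.5). Then |TQ| = |Q − T| = 7.13.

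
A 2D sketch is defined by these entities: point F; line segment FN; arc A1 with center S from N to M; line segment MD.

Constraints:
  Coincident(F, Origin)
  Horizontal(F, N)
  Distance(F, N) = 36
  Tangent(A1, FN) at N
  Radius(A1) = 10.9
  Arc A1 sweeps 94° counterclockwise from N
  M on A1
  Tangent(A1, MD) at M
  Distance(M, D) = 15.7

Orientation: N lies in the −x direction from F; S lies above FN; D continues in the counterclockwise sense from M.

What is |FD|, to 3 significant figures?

37.9

F is at the origin; FN is horizontal with |FN| = 36.0 and N on the −x side, so N = (-36.0, 0.00). The tangent condition forces SN to be normal to FN, so S = N + (0, 10.9) = (-36.0, 10.9). On A1, N sits at bearing -90° from S; a 94° counterclockwise sweep puts M at bearing 4°, so M = S + 10.9·(cos 4°, sin 4°) = (-25.1, 11.7). A1 meets MD tangentially, so SM is at right angles to MD, so MD runs along (−sin 4°, cos 4°); with |MD| = 15.7, D = (-26.2, 27.3). Then |FD| = |D − F| = 37.9.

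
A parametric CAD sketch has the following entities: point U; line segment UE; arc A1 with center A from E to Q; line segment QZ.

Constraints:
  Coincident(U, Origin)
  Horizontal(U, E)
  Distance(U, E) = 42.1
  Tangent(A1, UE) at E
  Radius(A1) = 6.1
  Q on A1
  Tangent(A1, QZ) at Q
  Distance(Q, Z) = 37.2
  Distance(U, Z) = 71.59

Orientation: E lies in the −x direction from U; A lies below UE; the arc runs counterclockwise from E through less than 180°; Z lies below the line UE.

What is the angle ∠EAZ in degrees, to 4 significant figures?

152.0°

Checks: |AQ| = 6.100 ✓; ∠(AQ, QZ) = 90.00° ✓; |QZ| = 37.20 ✓; |UZ| = 71.59 ✓.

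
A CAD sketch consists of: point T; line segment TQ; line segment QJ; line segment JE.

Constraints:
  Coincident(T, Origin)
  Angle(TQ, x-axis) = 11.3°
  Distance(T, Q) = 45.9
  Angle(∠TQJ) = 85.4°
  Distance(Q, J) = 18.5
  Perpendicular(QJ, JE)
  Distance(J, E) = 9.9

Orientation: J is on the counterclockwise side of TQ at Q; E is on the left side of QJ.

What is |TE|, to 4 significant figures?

38.79

∠TQJ = 85.4°, so QJ runs at 11.3° + (180° − 85.4°) = 105.9° from the x-axis; with |QJ| = 18.5, J = Q + 18.5·(cos 105.9°, sin 105.9°) = (39.94, 26.79). QJ ⟂ JE; with |JE| = 9.9 on the left of QJ, E = J + 9.9·(-0.9617, -0.2740) = (30.42, 24.07). Then |TE| = |E − T| = 38.79.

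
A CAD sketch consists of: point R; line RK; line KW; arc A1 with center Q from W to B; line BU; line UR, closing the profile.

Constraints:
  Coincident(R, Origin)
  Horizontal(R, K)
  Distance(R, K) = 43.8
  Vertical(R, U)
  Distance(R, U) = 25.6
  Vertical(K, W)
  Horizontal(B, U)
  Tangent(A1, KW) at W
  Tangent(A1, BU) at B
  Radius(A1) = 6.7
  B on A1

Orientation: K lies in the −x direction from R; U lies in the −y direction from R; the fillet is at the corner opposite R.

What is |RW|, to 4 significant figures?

47.70

R is at the origin; RK is horizontal with |RK| = 43.8 and K on the −x side, so K = (-43.80, 0.000). R and U share the same x with |RU| = 25.6 and U on the −y side, so U = (0.000, -25.60). The virtual corner opposite R is at (-43.80, -25.60). Tangency of A1 to KW means the radius QW is perpendicular to KW and A1 meets BU tangentially, so QB is at right angles to BU, with radius 6.7, so the center Q sits 6.7 in from both sides at Q = (-37.10, -18.90). That places the tangent points at W = (-43.80, -18.90) on KW and B = (-37.10, -25.60) on BU. Then |RW| = |W − R| = 47.70.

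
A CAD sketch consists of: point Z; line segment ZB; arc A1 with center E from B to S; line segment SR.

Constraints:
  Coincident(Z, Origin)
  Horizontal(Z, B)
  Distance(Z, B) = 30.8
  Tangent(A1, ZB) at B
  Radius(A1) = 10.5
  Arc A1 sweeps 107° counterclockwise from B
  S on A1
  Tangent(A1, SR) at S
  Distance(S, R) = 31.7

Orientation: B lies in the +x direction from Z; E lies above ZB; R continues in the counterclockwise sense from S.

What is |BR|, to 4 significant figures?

43.89

On A1, B sits at bearing -90° from E; a 107° counterclockwise sweep puts S at bearing 17°, so S = E + 10.5·(cos 17°, sin 17°) = (40.84, 13.57). The tangent condition forces ES to be normal to SR, so SR runs along (−sin 17°, cos 17°); with |SR| = 31.7, R = (31.57, 43.88). Then |BR| = |R − B| = 43.89.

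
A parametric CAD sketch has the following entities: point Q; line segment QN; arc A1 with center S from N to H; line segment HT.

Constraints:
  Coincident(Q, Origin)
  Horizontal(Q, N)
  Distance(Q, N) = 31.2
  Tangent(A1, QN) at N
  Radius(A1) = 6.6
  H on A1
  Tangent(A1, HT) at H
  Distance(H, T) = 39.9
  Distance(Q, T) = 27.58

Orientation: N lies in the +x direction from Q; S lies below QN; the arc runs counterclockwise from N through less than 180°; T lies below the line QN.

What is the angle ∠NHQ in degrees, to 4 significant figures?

156.5°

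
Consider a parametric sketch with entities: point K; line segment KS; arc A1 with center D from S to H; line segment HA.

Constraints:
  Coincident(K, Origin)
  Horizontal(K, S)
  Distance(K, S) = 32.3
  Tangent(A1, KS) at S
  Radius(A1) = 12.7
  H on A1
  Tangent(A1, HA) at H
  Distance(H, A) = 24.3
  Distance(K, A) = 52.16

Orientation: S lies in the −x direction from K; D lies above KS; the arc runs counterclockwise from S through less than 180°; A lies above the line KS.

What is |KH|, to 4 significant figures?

28.54

K is at the origin; K and S share the same y with |KS| = 32.3 and S on the −x side, so S = (-32.30, 0.000). A1 meets KS tangentially, so DS is at right angles to KS, so D = S + (0, 12.7) = (-32.30, 12.70). Since DH ⟂ HA (tangency), |DA| = √(12.7² + 24.3²) = 27.42 regardless of where H sits on A1. So A lies on both circle(K, 52.16) and circle(D, 27.42); the above-KS intersection is A = (-33.36, 40.10). H is the foot of the tangent from A: H = (-21.28, 19.01).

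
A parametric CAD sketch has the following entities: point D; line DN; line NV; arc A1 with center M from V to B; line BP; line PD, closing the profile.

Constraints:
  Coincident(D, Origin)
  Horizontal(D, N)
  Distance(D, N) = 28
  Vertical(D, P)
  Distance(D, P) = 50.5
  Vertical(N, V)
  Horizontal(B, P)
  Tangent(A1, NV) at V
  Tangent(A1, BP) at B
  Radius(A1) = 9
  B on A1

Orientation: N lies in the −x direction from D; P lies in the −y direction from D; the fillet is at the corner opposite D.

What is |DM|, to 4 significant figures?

45.64

D is at the origin; DN is horizontal with |DN| = 28.0 and N on the −x side, so N = (-28.00, 0.000). DP is vertical with |DP| = 50.5 and P on the −y side, so P = (0.000, -50.50). The virtual corner opposite D is at (-28.00, -50.50). Since A1 is tangent to NV there, MV ⟂ NV and tangency of A1 to BP means the radius MB is perpendicular to BP, with radius 9.0, so the center M sits 9.0 in from both sides at M = (-19.00, -41.50). Then |DM| = |M − D| = 45.64.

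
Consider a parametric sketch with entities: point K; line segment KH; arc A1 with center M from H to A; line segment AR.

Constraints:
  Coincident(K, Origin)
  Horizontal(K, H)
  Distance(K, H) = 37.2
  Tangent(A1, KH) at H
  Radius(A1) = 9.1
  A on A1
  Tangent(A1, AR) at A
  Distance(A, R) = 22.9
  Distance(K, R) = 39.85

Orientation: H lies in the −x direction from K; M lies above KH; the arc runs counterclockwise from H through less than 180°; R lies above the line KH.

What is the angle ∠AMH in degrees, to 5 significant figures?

83.009°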